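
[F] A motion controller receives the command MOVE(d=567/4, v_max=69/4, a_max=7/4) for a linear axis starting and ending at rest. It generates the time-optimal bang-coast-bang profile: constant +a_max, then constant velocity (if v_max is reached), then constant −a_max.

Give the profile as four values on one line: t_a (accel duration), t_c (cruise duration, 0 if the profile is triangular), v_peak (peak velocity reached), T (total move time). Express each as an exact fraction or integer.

vₘ²/aₘ = (69/4)²/(7/4) = 4761/28
567/4 < 4761/28 ⇒ no cruise
v_peak = √(567/4·7/4) = √(3969/16) = 63/4
t_a = (63/4)/(7/4) = 9; t_c = 0
T = 2·9 = 18

t_a=9 t_c=0 v_peak=63/4 T=18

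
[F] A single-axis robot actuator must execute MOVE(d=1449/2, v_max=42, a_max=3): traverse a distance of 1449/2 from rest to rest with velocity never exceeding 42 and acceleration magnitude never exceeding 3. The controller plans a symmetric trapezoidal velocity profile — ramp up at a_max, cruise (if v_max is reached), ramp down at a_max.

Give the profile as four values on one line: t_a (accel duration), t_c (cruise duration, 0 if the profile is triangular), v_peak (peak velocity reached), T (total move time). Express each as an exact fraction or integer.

t_a=14 t_c=13/4 v_peak=42 T=125/4

(v_max)²/a_max = 42²/3 = 588
1449/2 ≥ 588 ⇒ cruise phase
t_a = 42/3 = 14; v_peak = 42
d_cruise = 1449/2 − 588 = 273/2; t_c = (273/2)/42 = 13/4
T = 2·14 + 13/4 = 125/4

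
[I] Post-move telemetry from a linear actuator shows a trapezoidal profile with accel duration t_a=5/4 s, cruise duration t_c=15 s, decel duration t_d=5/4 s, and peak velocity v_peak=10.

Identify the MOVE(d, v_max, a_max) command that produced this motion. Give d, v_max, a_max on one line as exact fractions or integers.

a_max = 10/(5/4) = 8
d_a = ½·10·5/4 = 25/4; d_c = 10·15 = 150
d = 2·25/4 + 150 = 325/2
t_c = 15 > 0 → v_max = v_peak = 10

d=325/2 v_max=10 a_max=8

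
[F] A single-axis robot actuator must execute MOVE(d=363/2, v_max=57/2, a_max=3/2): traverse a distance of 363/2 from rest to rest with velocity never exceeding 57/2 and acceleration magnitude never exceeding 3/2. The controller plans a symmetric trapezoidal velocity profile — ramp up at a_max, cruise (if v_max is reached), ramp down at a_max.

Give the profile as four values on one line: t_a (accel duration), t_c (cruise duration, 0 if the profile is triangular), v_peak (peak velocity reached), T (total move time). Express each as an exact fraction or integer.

v_max²/a_max = (57/2)²/(3/2) = 1083/2
363/2 < 1083/2 ⇒ no cruise
v_peak = √(363/2·3/2) = √(1089/4) = 33/2
t_a = (33/2)/(3/2) = 11; t_c = 0
T = 2·11 = 22

t_a=11 t_c=0 v_peak=33/2 T=22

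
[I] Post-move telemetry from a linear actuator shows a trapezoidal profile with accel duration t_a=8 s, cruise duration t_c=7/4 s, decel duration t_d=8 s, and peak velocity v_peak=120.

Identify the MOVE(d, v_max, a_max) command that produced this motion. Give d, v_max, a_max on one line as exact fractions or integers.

a_max = 120/8 = 15
d_a = ½·120·8 = 480; d_c = 120·7/4 = 210
d = 2·480 + 210 = 1170
t_c = 7/4 > 0 → v_max = v_peak = 120

d=1170 v_max=120 a_max=15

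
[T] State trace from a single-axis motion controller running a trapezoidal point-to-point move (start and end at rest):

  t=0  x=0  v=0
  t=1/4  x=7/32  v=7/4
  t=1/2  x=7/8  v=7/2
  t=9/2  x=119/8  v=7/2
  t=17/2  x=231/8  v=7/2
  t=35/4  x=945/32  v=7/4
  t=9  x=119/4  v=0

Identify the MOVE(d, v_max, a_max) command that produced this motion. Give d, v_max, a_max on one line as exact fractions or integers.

final state: t=9, x=119/4, v=0 → d = 119/4
a_max = (7/4−0)/(1/4−0) = 7
max v = 7/2 over t∈[1/2,17/2] → v_max = 7/2
check: 7/2·(1/2+8) = 119/4 ✓

d=119/4 v_max=7/2 a_max=7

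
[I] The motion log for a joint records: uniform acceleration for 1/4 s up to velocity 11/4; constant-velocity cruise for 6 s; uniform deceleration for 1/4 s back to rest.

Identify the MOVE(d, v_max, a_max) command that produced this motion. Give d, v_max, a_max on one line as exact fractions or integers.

a_max = (11/4)/(1/4) = 11
d_a = ½·11/4·1/4 = 11/32; d_c = 11/4·6 = 33/2
d = 2·11/32 + 33/2 = 275/16
t_c = 6 > 0 → v_max = v_peak = 11/4

d=275/16 v_max=11/4 a_max=11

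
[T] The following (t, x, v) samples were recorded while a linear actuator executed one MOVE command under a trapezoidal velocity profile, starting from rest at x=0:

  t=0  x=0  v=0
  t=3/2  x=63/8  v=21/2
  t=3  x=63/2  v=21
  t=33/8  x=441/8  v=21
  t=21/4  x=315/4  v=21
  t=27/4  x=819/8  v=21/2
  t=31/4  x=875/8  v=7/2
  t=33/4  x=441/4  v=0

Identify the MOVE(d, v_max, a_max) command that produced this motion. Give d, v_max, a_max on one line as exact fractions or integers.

final state: t=33/4, x=441/4, v=0 → d = 441/4
a_max = (21/2−0)/(3/2−0) = 7
max v = 21 over t∈[3,21/4] → v_max = 21
check: 21·(3+9/4) = 441/4 ✓

d=441/4 v_max=21 a_max=7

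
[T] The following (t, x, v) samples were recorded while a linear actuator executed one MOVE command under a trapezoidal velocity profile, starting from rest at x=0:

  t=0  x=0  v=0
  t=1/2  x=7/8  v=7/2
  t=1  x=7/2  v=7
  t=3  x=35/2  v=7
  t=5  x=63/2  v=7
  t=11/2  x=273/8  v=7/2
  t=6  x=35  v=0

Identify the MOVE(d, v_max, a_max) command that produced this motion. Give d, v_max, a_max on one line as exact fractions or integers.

final state: t=6, x=35, v=0 → d = 35
a_max = (7/2−0)/(1/2−0) = 7
max v = 7 over t∈[1,5] → v_max = 7
check: 7·(1+4) = 35 ✓

d=35 v_max=7 a_max=7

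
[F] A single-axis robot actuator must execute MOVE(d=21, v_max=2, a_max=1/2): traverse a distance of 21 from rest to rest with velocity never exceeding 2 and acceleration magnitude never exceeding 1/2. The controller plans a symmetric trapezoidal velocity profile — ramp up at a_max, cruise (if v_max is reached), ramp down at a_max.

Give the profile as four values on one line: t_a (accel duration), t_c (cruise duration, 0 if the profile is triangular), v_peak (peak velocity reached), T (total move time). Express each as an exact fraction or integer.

t_a=4 t_c=13/2 v_peak=2 T=29/2

v_max²/a_max = 2²/(1/2) = 8
21 ≥ 8 so v_max reached
t_a = 2/(1/2) = 4; v_peak = 2
d_cruise = 21 − 8 = 13; t_c = 13/2
T = 2·4 + 13/2 = 29/2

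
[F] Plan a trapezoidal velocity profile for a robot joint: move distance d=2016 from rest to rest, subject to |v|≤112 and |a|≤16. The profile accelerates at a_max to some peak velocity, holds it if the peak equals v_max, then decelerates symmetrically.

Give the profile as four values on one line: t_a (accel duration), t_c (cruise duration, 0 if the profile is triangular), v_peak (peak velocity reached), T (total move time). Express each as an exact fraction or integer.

(v_max)²/a_max = 112²/16 = 784
2016 ≥ 784 so v_max reached
t_a = 112/16 = 7; v_peak = 112
d_cruise = 2016 − 784 = 1232; t_c = 1232/112 = 11
T = 2·7 + 11 = 25

t_a=7 t_c=11 v_peak=112 T=25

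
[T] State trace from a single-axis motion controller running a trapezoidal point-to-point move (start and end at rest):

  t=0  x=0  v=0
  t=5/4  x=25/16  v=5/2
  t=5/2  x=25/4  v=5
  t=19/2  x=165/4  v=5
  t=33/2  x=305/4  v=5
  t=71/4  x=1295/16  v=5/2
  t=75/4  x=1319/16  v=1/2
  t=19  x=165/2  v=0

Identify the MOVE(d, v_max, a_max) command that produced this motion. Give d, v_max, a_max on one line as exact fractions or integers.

final state: t=19, x=165/2, v=0 → d = 165/2
a_max = (5/2−0)/(5/4−0) = 2
max v = 5 over t∈[5/2,33/2] → v_max = 5
check: 5·(5/2+14) = 165/2 ✓

d=165/2 v_max=5 a_max=2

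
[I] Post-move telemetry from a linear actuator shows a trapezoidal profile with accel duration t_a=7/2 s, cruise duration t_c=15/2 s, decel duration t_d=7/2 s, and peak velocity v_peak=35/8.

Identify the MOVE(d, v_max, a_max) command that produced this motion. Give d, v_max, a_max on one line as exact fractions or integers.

a_max = (35/8)/(7/2) = 5/4
d_a = ½·35/8·7/2 = 245/32; d_c = 35/8·15/2 = 525/16
d = 2·245/32 + 525/16 = 385/8
t_c = 15/2 > 0 → v_max = v_peak = 35/8

d=385/8 v_max=35/8 a_max=5/4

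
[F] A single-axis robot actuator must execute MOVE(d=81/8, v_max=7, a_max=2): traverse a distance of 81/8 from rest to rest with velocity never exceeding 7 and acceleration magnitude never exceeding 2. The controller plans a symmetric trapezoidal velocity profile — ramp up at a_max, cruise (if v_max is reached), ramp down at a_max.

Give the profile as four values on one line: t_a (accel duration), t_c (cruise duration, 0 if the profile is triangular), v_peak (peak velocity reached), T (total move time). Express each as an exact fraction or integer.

v_max²/a_max = 7²/2 = 49/2
81/8 < 49/2 so t_c = 0
v_peak = √(81/8·2) = √(81/4) = 9/2
t_a = (9/2)/2 = 9/4; t_c = 0
T = 2·9/4 = 9/2

t_a=9/4 t_c=0 v_peak=9/2 T=9/2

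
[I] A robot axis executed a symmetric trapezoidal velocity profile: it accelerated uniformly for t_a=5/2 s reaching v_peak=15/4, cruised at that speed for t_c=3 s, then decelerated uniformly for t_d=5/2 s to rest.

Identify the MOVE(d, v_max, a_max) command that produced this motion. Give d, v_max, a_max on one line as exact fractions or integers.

d=165/8 v_max=15/4 a_max=3/2

a_max = (15/4)/(5/2) = 3/2
d_a = ½·15/4·5/2 = 75/16; d_c = 15/4·3 = 45/4
d = 2·75/16 + 45/4 = 165/8
t_c = 3 > 0 ⇒ limit active, v_max = 15/4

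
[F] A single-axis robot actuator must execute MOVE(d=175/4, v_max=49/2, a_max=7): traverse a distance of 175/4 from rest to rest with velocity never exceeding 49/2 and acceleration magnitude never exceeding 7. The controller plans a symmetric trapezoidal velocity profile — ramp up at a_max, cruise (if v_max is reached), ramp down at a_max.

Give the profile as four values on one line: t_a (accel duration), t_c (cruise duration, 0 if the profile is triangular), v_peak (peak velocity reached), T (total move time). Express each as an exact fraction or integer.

t_a=5/2 t_c=0 v_peak=35/2 T=5

v_max²/a_max = (49/2)²/7 = 343/4
175/4 < 343/4 ⇒ no cruise
v_peak = √(175/4·7) = √(1225/4) = 35/2
t_a = (35/2)/7 = 5/2; t_c = 0
T = 2·5/2 = 5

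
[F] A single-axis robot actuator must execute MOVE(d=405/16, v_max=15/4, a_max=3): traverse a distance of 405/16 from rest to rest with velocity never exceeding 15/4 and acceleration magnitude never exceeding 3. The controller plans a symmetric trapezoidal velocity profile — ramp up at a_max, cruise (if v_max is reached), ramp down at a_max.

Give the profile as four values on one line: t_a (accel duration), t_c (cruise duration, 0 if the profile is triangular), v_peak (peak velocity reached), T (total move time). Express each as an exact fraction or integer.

t_a=5/4 t_c=11/2 v_peak=15/4 T=8

(v_max)²/a_max = (15/4)²/3 = 75/16
405/16 ≥ 75/16 → trapezoidal
t_a = (15/4)/3 = 5/4; v_peak = 15/4
d_cruise = 405/16 − 75/16 = 165/8; t_c = (165/8)/(15/4) = 11/2
T = 2·5/4 + 11/2 = 8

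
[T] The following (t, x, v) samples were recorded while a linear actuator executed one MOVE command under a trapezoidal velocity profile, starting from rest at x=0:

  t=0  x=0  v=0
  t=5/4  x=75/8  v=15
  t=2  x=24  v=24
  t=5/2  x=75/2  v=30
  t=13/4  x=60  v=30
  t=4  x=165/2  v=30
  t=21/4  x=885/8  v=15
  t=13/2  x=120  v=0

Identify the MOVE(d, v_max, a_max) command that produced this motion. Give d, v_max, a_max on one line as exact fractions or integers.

final state: t=13/2, x=120, v=0 → d = 120
a_max = (15−0)/(5/4−0) = 12
max v = 30 over t∈[5/2,4] → v_max = 30
check: 30·(5/2+3/2) = 120 ✓

d=120 v_max=30 a_max=12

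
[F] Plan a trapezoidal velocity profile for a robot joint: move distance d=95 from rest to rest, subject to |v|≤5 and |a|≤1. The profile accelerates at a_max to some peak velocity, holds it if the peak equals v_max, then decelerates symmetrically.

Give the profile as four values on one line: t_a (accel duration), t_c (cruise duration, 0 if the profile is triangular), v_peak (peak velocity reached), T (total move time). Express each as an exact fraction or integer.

v_max²/a_max = 5²/1 = 25
95 ≥ 25 so v_max reached
t_a = 5/1 = 5; v_peak = 5
d_cruise = 95 − 25 = 70; t_c = 70/5 = 14
T = 2·5 + 14 = 24

t_a=5 t_c=14 v_peak=5 T=24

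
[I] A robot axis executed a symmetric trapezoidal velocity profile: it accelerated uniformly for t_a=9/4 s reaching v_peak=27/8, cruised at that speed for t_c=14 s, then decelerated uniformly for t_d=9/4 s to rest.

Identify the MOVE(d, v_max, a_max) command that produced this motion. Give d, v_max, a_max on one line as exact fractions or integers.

a_max = (27/8)/(9/4) = 3/2
d_a = ½·27/8·9/4 = 243/64; d_c = 27/8·14 = 189/4
d = 2·243/64 + 189/4 = 1755/32
t_c = 14 > 0 so v_max = 27/8

d=1755/32 v_max=27/8 a_max=3/2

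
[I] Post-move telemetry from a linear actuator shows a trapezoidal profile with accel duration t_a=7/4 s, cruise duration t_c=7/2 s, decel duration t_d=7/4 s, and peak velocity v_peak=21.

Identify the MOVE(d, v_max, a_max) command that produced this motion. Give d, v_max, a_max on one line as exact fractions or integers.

d=441/4 v_max=21 a_max=12

a_max = 21/(7/4) = 12
d_a = ½·21·7/4 = 147/8; d_c = 21·7/2 = 147/2
d = 2·147/8 + 147/2 = 441/4
t_c = 7/2 > 0 ⇒ limit active, v_max = 21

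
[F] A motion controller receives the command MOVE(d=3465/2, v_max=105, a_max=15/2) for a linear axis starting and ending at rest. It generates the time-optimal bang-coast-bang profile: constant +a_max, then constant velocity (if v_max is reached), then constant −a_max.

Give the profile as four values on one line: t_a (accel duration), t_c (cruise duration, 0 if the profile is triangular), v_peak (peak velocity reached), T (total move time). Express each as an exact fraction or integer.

t_a=14 t_c=5/2 v_peak=105 T=61/2

v_max²/a_max = 105²/(15/2) = 1470
3465/2 ≥ 1470 → trapezoidal
t_a = 105/(15/2) = 14; v_peak = 105
d_cruise = 3465/2 − 1470 = 525/2; t_c = (525/2)/105 = 5/2
T = 2·14 + 5/2 = 61/2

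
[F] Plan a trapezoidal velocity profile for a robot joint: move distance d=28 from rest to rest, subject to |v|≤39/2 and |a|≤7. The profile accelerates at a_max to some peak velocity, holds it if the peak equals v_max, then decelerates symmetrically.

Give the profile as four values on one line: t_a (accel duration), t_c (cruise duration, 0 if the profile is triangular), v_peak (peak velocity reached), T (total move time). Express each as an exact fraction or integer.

(v_max)²/a_max = (39/2)²/7 = 1521/28
28 < 1521/28 ⇒ no cruise
v_peak = √(28·7) = √196 = 14
t_a = 14/7 = 2; t_c = 0
T = 2·2 = 4

t_a=2 t_c=0 v_peak=14 T=4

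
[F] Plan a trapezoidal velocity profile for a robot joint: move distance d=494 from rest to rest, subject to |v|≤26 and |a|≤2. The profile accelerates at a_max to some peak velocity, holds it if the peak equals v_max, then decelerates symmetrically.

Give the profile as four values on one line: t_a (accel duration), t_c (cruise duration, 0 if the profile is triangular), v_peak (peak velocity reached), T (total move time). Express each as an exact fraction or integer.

t_a=13 t_c=6 v_peak=26 T=32

vₘ²/aₘ = 26²/2 = 338
494 ≥ 338 so v_max reached
t_a = 26/2 = 13; v_peak = 26
d_cruise = 494 − 338 = 156; t_c = 156/26 = 6
T = 2·13 + 6 = 32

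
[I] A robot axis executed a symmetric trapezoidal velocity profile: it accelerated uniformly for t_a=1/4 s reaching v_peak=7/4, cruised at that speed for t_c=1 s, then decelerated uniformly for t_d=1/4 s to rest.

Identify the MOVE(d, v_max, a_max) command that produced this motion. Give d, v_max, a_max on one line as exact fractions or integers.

d=35/16 v_max=7/4 a_max=7

a_max = (7/4)/(1/4) = 7
d_a = ½·7/4·1/4 = 7/32; d_c = 7/4·1 = 7/4
d = 2·7/32 + 7/4 = 35/16
t_c = 1 > 0 ⇒ limit active, v_max = 7/4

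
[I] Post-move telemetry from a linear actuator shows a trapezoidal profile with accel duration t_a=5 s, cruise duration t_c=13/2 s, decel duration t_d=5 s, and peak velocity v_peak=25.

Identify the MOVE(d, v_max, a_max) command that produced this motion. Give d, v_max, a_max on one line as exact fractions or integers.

a_max = 25/5 = 5
d_a = ½·25·5 = 125/2; d_c = 25·13/2 = 325/2
d = 2·125/2 + 325/2 = 575/2
t_c = 13/2 > 0 → v_max = v_peak = 25

d=575/2 v_max=25 a_max=5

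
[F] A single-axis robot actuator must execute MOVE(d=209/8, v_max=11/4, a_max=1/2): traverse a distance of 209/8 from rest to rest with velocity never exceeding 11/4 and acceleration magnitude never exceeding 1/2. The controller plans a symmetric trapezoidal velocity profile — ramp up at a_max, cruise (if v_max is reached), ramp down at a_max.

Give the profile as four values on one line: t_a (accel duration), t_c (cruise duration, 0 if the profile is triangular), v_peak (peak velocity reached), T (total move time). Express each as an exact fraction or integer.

v_max²/a_max = (11/4)²/(1/2) = 121/8
209/8 ≥ 121/8 so v_max reached
t_a = (11/4)/(1/2) = 11/2; v_peak = 11/4
d_cruise = 209/8 − 121/8 = 11; t_c = 11/(11/4) = 4
T = 2·11/2 + 4 = 15

t_a=11/2 t_c=4 v_peak=11/4 T=15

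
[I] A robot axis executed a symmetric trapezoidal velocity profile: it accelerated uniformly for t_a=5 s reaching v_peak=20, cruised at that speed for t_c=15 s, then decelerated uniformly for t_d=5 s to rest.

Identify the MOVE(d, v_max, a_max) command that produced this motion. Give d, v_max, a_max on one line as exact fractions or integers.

a_max = 20/5 = 4
d_a = ½·20·5 = 50; d_c = 20·15 = 300
d = 2·50 + 300 = 400
t_c = 15 > 0 → v_max = v_peak = 20

d=400 v_max=20 a_max=4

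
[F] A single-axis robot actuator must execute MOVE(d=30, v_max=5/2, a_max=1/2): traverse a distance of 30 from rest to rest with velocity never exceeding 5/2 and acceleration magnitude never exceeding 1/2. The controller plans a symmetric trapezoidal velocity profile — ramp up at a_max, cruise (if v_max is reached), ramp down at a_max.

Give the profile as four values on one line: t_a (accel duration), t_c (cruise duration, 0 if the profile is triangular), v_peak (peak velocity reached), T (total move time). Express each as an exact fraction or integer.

v_max²/a_max = (5/2)²/(1/2) = 25/2
30 ≥ 25/2 so v_max reached
t_a = (5/2)/(1/2) = 5; v_peak = 5/2
d_cruise = 30 − 25/2 = 35/2; t_c = (35/2)/(5/2) = 7
T = 2·5 + 7 = 17

t_a=5 t_c=7 v_peak=5/2 T=17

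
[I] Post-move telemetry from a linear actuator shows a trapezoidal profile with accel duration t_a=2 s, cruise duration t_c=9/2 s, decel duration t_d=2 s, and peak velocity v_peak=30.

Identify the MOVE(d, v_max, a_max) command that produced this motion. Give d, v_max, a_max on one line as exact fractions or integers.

d=195 v_max=30 a_max=15

a_max = 30/2 = 15
d_a = ½·30·2 = 30; d_c = 30·9/2 = 135
d = 2·30 + 135 = 195
t_c = 9/2 > 0 ⇒ limit active, v_max = 30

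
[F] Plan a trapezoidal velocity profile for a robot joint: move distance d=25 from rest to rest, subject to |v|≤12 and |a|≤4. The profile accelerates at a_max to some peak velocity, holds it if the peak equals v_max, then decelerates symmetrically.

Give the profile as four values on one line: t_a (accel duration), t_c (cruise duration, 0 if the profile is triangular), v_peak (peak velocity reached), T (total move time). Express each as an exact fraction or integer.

(v_max)²/a_max = 12²/4 = 36
25 < 36 so t_c = 0
v_peak = √(25·4) = √100 = 10
t_a = 10/4 = 5/2; t_c = 0
T = 2·5/2 = 5

t_a=5/2 t_c=0 v_peak=10 T=5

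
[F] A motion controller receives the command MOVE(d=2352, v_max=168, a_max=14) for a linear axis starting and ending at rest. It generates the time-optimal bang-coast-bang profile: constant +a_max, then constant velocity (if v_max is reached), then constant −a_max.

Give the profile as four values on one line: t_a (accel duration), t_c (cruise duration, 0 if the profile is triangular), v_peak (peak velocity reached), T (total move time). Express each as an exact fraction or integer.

t_a=12 t_c=2 v_peak=168 T=26

(v_max)²/a_max = 168²/14 = 2016
2352 ≥ 2016 → trapezoidal
t_a = 168/14 = 12; v_peak = 168
d_cruise = 2352 − 2016 = 336; t_c = 336/168 = 2
T = 2·12 + 2 = 26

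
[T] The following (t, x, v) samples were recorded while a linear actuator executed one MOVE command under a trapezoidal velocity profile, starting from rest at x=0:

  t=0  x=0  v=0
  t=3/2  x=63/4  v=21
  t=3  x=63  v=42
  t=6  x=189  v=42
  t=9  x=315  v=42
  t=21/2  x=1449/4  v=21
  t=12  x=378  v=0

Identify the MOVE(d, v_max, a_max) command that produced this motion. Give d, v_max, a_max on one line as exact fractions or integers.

final state: t=12, x=378, v=0 → d = 378
a_max = (21−0)/(3/2−0) = 14
max v = 42 over t∈[3,9] → v_max = 42
check: 42·(3+6) = 378 ✓

d=378 v_max=42 a_max=14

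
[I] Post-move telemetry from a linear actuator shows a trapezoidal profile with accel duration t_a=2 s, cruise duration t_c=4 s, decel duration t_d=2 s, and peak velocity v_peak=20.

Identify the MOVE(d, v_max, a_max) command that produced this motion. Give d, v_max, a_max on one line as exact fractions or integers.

d=120 v_max=20 a_max=10

a_max = 20/2 = 10
d_a = ½·20·2 = 20; d_c = 20·4 = 80
d = 2·20 + 80 = 120
t_c = 4 > 0 ⇒ limit active, v_max = 20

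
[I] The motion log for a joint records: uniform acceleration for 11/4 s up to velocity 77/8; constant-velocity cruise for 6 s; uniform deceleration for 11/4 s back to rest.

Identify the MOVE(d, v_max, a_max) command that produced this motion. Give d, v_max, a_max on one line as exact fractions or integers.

d=2695/32 v_max=77/8 a_max=7/2

a_max = (77/8)/(11/4) = 7/2
d_a = ½·77/8·11/4 = 847/64; d_c = 77/8·6 = 231/4
d = 2·847/64 + 231/4 = 2695/32
t_c = 6 > 0 → v_max = v_peak = 77/8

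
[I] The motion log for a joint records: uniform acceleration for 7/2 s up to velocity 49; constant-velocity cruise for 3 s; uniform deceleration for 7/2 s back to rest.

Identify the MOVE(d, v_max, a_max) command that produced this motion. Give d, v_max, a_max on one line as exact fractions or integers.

a_max = 49/(7/2) = 14
d_a = ½·49·7/2 = 343/4; d_c = 49·3 = 147
d = 2·343/4 + 147 = 637/2
t_c = 3 > 0 ⇒ limit active, v_max = 49

d=637/2 v_max=49 a_max=14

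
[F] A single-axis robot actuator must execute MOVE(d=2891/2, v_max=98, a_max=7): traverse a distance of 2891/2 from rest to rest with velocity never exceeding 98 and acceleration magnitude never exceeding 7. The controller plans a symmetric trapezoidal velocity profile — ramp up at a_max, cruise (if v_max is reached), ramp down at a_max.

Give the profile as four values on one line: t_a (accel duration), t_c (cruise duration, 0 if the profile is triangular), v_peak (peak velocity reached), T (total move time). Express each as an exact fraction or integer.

t_a=14 t_c=3/4 v_peak=98 T=115/4

vₘ²/aₘ = 98²/7 = 1372
2891/2 ≥ 1372 → trapezoidal
t_a = 98/7 = 14; v_peak = 98
d_cruise = 2891/2 − 1372 = 147/2; t_c = (147/2)/98 = 3/4
T = 2·14 + 3/4 = 115/4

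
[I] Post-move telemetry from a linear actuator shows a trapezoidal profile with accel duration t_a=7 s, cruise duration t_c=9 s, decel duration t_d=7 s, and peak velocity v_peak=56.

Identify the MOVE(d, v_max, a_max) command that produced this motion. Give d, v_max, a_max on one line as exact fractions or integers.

d=896 v_max=56 a_max=8

a_max = 56/7 = 8
d_a = ½·56·7 = 196; d_c = 56·9 = 504
d = 2·196 + 504 = 896
t_c = 9 > 0 → v_max = v_peak = 56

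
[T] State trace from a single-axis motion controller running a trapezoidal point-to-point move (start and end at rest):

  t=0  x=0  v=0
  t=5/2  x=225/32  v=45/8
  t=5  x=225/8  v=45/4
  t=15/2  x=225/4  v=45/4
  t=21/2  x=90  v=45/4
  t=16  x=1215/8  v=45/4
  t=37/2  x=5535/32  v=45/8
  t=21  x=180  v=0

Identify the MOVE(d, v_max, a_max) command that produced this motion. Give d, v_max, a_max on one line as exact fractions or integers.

d=180 v_max=45/4 a_max=9/4

final state: t=21, x=180, v=0 → d = 180
a_max = (45/8−0)/(5/2−0) = 9/4
max v = 45/4 over t∈[5,16] → v_max = 45/4
check: 45/4·(5+11) = 180 ✓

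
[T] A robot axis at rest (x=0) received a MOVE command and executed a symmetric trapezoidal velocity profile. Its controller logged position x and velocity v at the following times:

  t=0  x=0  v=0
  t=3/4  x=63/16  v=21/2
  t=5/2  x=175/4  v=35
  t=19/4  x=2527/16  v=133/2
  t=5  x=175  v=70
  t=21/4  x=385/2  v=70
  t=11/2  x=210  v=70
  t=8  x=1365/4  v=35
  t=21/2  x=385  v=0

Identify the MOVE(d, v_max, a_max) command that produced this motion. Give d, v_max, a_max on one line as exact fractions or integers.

final state: t=21/2, x=385, v=0 → d = 385
a_max = (21/2−0)/(3/4−0) = 14
max v = 70 over t∈[5,11/2] → v_max = 70
check: 70·(5+1/2) = 385 ✓

d=385 v_max=70 a_max=14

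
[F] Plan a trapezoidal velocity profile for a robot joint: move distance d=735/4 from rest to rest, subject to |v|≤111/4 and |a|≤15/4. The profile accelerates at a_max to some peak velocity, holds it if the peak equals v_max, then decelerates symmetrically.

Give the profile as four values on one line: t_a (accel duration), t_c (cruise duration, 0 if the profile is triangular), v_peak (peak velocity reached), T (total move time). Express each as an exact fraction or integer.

v_max²/a_max = (111/4)²/(15/4) = 4107/20
735/4 < 4107/20 so t_c = 0
v_peak = √(735/4·15/4) = √(11025/16) = 105/4
t_a = (105/4)/(15/4) = 7; t_c = 0
T = 2·7 = 14

t_a=7 t_c=0 v_peak=105/4 T=14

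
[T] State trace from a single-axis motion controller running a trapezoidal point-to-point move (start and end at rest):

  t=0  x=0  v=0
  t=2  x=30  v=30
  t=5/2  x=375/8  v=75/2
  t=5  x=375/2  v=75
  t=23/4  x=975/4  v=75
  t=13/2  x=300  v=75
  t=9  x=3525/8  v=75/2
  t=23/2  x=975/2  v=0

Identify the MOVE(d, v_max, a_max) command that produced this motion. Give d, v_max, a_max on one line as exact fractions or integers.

final state: t=23/2, x=975/2, v=0 → d = 975/2
a_max = (30−0)/(2−0) = 15
max v = 75 over t∈[5,13/2] → v_max = 75
check: 75·(5+3/2) = 975/2 ✓

d=975/2 v_max=75 a_max=15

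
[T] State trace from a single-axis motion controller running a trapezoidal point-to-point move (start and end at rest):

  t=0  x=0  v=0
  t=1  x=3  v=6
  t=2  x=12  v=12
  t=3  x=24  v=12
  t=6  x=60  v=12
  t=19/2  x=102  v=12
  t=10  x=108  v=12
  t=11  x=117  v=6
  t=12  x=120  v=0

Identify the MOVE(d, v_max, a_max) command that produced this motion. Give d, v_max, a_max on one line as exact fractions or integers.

d=120 v_max=12 a_max=6

final state: t=12, x=120, v=0 → d = 120
a_max = (6−0)/(1−0) = 6
max v = 12 over t∈[2,10] → v_max = 12
check: 12·(2+8) = 120 ✓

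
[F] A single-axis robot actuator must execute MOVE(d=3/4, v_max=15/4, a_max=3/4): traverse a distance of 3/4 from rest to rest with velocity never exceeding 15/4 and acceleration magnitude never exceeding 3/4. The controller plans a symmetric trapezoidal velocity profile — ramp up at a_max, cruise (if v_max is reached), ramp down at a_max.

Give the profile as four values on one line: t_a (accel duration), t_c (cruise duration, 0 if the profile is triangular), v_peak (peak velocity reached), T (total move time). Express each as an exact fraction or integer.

v_max²/a_max = (15/4)²/(3/4) = 75/4
3/4 < 75/4 ⇒ no cruise
v_peak = √(3/4·3/4) = √(9/16) = 3/4
t_a = (3/4)/(3/4) = 1; t_c = 0
T = 2·1 = 2

t_a=1 t_c=0 v_peak=3/4 T=2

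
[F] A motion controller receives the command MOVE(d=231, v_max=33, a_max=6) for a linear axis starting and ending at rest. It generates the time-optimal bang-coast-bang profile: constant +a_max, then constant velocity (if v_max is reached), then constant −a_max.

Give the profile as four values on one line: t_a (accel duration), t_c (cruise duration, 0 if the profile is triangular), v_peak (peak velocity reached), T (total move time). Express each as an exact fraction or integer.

v_max²/a_max = 33²/6 = 363/2
231 ≥ 363/2 ⇒ cruise phase
t_a = 33/6 = 11/2; v_peak = 33
d_cruise = 231 − 363/2 = 99/2; t_c = (99/2)/33 = 3/2
T = 2·11/2 + 3/2 = 25/2

t_a=11/2 t_c=3/2 v_peak=33 T=25/2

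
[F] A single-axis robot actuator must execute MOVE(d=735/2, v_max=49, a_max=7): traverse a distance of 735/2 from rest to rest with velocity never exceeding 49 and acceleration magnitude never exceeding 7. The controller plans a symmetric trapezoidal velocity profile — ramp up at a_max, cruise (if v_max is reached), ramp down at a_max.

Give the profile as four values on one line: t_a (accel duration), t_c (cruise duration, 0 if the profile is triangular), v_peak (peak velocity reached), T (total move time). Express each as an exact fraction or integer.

vₘ²/aₘ = 49²/7 = 343
735/2 ≥ 343 ⇒ cruise phase
t_a = 49/7 = 7; v_peak = 49
d_cruise = 735/2 − 343 = 49/2; t_c = (49/2)/49 = 1/2
T = 2·7 + 1/2 = 29/2

t_a=7 t_c=1/2 v_peak=49 T=29/2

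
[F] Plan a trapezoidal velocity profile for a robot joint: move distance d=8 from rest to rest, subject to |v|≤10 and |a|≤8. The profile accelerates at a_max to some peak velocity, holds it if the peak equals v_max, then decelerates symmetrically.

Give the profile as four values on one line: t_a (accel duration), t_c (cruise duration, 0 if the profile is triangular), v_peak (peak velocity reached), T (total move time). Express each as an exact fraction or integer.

v_max²/a_max = 10²/8 = 25/2
8 < 25/2 ⇒ no cruise
v_peak = √(8·8) = √64 = 8
t_a = 8/8 = 1; t_c = 0
T = 2·1 = 2

t_a=1 t_c=0 v_peak=8 T=2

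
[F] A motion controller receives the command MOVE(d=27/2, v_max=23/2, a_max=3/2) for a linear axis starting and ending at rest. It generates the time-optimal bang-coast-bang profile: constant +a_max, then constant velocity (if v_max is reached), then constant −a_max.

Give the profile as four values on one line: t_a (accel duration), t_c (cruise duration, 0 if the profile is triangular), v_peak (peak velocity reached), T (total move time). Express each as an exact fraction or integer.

v_max²/a_max = (23/2)²/(3/2) = 529/6
27/2 < 529/6 so t_c = 0
v_peak = √(27/2·3/2) = √(81/4) = 9/2
t_a = (9/2)/(3/2) = 3; t_c = 0
T = 2·3 = 6

t_a=3 t_c=0 v_peak=9/2 T=6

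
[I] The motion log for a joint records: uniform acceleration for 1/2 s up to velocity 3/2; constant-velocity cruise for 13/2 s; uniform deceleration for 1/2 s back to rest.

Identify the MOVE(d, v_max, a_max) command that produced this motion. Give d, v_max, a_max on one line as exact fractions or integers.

a_max = (3/2)/(1/2) = 3
d_a = ½·3/2·1/2 = 3/8; d_c = 3/2·13/2 = 39/4
d = 2·3/8 + 39/4 = 21/2
t_c = 13/2 > 0 so v_max = 3/2

d=21/2 v_max=3/2 a_max=3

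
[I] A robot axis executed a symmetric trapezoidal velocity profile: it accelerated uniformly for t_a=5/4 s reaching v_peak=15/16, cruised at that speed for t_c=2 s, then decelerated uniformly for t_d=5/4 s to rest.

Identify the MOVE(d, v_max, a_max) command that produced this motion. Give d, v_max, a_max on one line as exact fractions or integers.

d=195/64 v_max=15/16 a_max=3/4

a_max = (15/16)/(5/4) = 3/4
d_a = ½·15/16·5/4 = 75/128; d_c = 15/16·2 = 15/8
d = 2·75/128 + 15/8 = 195/64
t_c = 2 > 0 → v_max = v_peak = 15/16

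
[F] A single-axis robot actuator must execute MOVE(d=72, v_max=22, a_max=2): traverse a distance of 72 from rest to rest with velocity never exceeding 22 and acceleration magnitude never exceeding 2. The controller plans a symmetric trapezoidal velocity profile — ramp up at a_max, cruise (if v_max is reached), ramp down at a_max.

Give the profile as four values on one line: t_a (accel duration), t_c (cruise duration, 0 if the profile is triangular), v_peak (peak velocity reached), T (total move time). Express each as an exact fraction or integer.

(v_max)²/a_max = 22²/2 = 242
72 < 242 ⇒ no cruise
v_peak = √(72·2) = √144 = 12
t_a = 12/2 = 6; t_c = 0
T = 2·6 = 12

t_a=6 t_c=0 v_peak=12 T=12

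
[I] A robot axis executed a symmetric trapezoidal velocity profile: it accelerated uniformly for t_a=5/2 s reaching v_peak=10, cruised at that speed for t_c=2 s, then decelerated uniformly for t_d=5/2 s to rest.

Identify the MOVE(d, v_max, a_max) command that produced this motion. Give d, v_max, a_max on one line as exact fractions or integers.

a_max = 10/(5/2) = 4
d_a = ½·10·5/2 = 25/2; d_c = 10·2 = 20
d = 2·25/2 + 20 = 45
t_c = 2 > 0 ⇒ limit active, v_max = 10

d=45 v_max=10 a_max=4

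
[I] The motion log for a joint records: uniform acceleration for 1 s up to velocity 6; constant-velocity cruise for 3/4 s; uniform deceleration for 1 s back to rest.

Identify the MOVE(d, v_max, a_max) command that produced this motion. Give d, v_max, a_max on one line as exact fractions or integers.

d=21/2 v_max=6 a_max=6

a_max = 6/1 = 6
d_a = ½·6·1 = 3; d_c = 6·3/4 = 9/2
d = 2·3 + 9/2 = 21/2
t_c = 3/4 > 0 → v_max = v_peak = 6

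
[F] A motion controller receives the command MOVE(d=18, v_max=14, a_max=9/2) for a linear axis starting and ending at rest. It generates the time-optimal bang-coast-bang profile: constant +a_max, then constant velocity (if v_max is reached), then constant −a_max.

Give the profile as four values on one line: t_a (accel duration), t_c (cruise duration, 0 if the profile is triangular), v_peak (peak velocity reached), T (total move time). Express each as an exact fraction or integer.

t_a=2 t_c=0 v_peak=9 T=4

v_max²/a_max = 14²/(9/2) = 392/9
18 < 392/9 → triangular
v_peak = √(18·9/2) = √81 = 9
t_a = 9/(9/2) = 2; t_c = 0
T = 2·2 = 4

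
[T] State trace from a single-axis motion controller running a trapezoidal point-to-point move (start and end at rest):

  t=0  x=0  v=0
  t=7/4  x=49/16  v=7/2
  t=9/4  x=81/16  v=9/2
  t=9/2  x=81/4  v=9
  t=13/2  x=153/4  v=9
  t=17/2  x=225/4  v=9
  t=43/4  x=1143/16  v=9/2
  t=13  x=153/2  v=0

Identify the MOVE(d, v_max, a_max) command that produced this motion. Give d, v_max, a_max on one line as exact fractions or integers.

d=153/2 v_max=9 a_max=2

final state: t=13, x=153/2, v=0 → d = 153/2
a_max = (7/2−0)/(7/4−0) = 2
max v = 9 over t∈[9/2,17/2] → v_max = 9
check: 9·(9/2+4) = 153/2 ✓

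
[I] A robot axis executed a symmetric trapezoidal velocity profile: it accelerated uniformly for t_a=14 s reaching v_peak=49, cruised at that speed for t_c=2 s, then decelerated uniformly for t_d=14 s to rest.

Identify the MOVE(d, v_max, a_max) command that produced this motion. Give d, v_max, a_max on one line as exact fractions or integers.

d=784 v_max=49 a_max=7/2

a_max = 49/14 = 7/2
d_a = ½·49·14 = 343; d_c = 49·2 = 98
d = 2·343 + 98 = 784
t_c = 2 > 0 ⇒ limit active, v_max = 49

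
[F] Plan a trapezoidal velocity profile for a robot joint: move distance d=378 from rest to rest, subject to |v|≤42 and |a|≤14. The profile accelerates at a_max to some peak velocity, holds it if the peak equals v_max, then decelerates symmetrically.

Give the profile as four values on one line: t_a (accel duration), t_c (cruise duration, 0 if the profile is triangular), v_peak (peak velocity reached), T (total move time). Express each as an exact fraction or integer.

t_a=3 t_c=6 v_peak=42 T=12

v_max²/a_max = 42²/14 = 126
378 ≥ 126 so v_max reached
t_a = 42/14 = 3; v_peak = 42
d_cruise = 378 − 126 = 252; t_c = 252/42 = 6
T = 2·3 + 6 = 12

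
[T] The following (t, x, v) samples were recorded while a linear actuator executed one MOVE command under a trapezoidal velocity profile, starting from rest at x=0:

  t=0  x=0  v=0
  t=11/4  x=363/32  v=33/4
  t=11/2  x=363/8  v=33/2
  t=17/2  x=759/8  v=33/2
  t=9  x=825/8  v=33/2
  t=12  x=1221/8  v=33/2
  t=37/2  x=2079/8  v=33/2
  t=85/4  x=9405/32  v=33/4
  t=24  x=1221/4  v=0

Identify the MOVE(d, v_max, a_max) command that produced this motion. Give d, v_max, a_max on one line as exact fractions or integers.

final state: t=24, x=1221/4, v=0 → d = 1221/4
a_max = (33/4−0)/(11/4−0) = 3
max v = 33/2 over t∈[11/2,37/2] → v_max = 33/2
check: 33/2·(11/2+13) = 1221/4 ✓

d=1221/4 v_max=33/2 a_max=3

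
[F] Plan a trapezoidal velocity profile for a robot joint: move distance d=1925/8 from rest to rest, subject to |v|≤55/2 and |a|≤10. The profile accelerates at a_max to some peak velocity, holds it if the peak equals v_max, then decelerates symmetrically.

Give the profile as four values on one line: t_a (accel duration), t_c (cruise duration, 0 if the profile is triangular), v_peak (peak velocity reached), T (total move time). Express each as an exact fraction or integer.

vₘ²/aₘ = (55/2)²/10 = 605/8
1925/8 ≥ 605/8 so v_max reached
t_a = (55/2)/10 = 11/4; v_peak = 55/2
d_cruise = 1925/8 − 605/8 = 165; t_c = 165/(55/2) = 6
T = 2·11/4 + 6 = 23/2

t_a=11/4 t_c=6 v_peak=55/2 T=23/2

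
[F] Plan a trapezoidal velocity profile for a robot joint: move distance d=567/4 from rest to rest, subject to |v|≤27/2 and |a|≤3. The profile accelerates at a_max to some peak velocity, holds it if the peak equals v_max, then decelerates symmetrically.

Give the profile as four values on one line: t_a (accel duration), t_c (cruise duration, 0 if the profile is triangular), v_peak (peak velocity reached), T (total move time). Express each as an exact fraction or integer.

t_a=9/2 t_c=6 v_peak=27/2 T=15

vₘ²/aₘ = (27/2)²/3 = 243/4
567/4 ≥ 243/4 ⇒ cruise phase
t_a = (27/2)/3 = 9/2; v_peak = 27/2
d_cruise = 567/4 − 243/4 = 81; t_c = 81/(27/2) = 6
T = 2·9/2 + 6 = 15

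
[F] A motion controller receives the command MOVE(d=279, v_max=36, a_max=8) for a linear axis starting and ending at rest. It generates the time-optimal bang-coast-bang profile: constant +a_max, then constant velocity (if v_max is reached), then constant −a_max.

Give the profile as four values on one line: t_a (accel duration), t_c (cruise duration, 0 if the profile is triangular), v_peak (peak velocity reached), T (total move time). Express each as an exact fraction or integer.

v_max²/a_max = 36²/8 = 162
279 ≥ 162 ⇒ cruise phase
t_a = 36/8 = 9/2; v_peak = 36
d_cruise = 279 − 162 = 117; t_c = 117/36 = 13/4
T = 2·9/2 + 13/4 = 49/4

t_a=9/2 t_c=13/4 v_peak=36 T=49/4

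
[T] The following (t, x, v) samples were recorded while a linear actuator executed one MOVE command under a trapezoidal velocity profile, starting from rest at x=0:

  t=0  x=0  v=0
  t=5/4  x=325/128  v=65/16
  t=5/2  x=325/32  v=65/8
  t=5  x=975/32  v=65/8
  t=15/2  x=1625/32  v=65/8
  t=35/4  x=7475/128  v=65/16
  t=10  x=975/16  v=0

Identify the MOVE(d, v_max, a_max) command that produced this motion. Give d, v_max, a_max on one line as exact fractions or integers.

d=975/16 v_max=65/8 a_max=13/4

final state: t=10, x=975/16, v=0 → d = 975/16
a_max = (65/16−0)/(5/4−0) = 13/4
max v = 65/8 over t∈[5/2,15/2] → v_max = 65/8
check: 65/8·(5/2+5) = 975/16 ✓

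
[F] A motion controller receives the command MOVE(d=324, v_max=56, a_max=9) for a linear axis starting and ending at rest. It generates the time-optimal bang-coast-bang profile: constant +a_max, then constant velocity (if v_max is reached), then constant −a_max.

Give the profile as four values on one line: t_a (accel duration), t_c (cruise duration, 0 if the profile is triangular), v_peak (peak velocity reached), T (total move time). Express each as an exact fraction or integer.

t_a=6 t_c=0 v_peak=54 T=12

(v_max)²/a_max = 56²/9 = 3136/9
324 < 3136/9 ⇒ no cruise
v_peak = √(324·9) = √2916 = 54
t_a = 54/9 = 6; t_c = 0
T = 2·6 = 12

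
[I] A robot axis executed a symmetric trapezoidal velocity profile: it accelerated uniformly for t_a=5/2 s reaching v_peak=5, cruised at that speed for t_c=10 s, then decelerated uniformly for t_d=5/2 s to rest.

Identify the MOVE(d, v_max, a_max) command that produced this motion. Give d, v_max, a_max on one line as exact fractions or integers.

d=125/2 v_max=5 a_max=2

a_max = 5/(5/2) = 2
d_a = ½·5·5/2 = 25/4; d_c = 5·10 = 50
d = 2·25/4 + 50 = 125/2
t_c = 10 > 0 so v_max = 5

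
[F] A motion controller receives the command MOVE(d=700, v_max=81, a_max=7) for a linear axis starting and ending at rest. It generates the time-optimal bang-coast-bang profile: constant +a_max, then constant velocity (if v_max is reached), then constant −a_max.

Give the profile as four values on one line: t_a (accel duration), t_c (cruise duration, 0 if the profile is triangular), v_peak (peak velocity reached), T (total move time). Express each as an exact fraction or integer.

t_a=10 t_c=0 v_peak=70 T=20

v_max²/a_max = 81²/7 = 6561/7
700 < 6561/7 → triangular
v_peak = √(700·7) = √4900 = 70
t_a = 70/7 = 10; t_c = 0
T = 2·10 = 20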